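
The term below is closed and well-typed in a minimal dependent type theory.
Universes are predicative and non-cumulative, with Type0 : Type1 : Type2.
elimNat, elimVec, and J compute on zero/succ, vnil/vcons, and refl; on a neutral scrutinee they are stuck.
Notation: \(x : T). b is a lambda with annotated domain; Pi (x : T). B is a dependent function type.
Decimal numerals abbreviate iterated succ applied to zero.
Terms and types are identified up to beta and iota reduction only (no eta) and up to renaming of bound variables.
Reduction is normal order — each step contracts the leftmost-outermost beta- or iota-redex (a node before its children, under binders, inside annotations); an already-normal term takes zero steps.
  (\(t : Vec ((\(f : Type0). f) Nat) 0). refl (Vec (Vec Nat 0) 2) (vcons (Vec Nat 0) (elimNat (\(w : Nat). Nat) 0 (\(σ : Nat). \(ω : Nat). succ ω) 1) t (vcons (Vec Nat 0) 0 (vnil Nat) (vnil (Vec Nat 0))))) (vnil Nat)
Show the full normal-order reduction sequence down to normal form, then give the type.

normal-order reduction sequence:
  (\(t : Vec ((\(f : Type0). f) Nat) 0). refl (Vec (Vec Nat 0) 2) (vcons (Vec Nat 0) (elimNat (\(w : Nat). Nat) 0 (\(σ : Nat). \(ω : Nat). succ ω) 1) t (vcons (Vec Nat 0) 0 (vnil Nat) (vnil (Vec Nat 0))))) (vnil Nat)
  ~> refl (Vec (Vec Nat 0) 2) (vcons (Vec Nat 0) (elimNat (\(t : Nat). Nat) 0 (\(f : Nat). \(w : Nat). succ w) 1) (vnil Nat) (vcons (Vec Nat 0) 0 (vnil Nat) (vnil (Vec Nat 0))))
  ~> refl (Vec (Vec Nat 0) 2) (vcons (Vec Nat 0) ((\(t : Nat). \(f : Nat). succ f) 0 (elimNat (\(w : Nat). Nat) 0 (\(σ : Nat). \(ω : Nat). succ ω) 0)) (vnil Nat) (vcons (Vec Nat 0) 0 (vnil Nat) (vnil (Vec Nat 0))))
  ~> refl (Vec (Vec Nat 0) 2) (vcons (Vec Nat 0) ((\(t : Nat). succ t) (elimNat (\(f : Nat). Nat) 0 (\(w : Nat). \(σ : Nat). succ σ) 0)) (vnil Nat) (vcons (Vec Nat 0) 0 (vnil Nat) (vnil (Vec Nat 0))))
  ~> refl (Vec (Vec Nat 0) 2) (vcons (Vec Nat 0) (succ (elimNat (\(t : Nat). Nat) 0 (\(f : Nat). \(w : Nat). succ w) 0)) (vnil Nat) (vcons (Vec Nat 0) 0 (vnil Nat) (vnil (Vec Nat 0))))
  ~> refl (Vec (Vec Nat 0) 2) (vcons (Vec Nat 0) 1 (vnil Nat) (vcons (Vec Nat 0) 0 (vnil Nat) (vnil (Vec Nat 0))))
type:
  Eq (Vec (Vec Nat 0) 2) (vcons (Vec Nat 0) 1 (vnil Nat) (vcons (Vec Nat 0) 0 (vnil Nat) (vnil (Vec Nat 0)))) (vcons (Vec Nat 0) 1 (vnil Nat) (vcons (Vec Nat 0) 0 (vnil Nat) (vnil (Vec Nat 0))))


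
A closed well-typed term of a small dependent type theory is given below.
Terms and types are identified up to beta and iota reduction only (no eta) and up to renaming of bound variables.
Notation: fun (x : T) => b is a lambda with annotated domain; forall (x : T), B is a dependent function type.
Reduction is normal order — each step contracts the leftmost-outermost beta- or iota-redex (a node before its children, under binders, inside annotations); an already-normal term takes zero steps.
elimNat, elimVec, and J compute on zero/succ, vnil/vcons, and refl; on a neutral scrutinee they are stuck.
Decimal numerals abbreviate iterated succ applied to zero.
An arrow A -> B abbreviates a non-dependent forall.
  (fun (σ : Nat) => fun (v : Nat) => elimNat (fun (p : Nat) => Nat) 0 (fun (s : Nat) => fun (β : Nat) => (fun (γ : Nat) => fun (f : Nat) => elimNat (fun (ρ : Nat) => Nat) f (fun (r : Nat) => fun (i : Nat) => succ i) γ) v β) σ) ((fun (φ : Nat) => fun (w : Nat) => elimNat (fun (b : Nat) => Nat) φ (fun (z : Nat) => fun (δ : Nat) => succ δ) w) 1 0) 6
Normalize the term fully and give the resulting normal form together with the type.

reduced normal form:
  6
inferred type:
  Nat
observation: contracting a beta-redex first, the term normalizes in 30 steps.


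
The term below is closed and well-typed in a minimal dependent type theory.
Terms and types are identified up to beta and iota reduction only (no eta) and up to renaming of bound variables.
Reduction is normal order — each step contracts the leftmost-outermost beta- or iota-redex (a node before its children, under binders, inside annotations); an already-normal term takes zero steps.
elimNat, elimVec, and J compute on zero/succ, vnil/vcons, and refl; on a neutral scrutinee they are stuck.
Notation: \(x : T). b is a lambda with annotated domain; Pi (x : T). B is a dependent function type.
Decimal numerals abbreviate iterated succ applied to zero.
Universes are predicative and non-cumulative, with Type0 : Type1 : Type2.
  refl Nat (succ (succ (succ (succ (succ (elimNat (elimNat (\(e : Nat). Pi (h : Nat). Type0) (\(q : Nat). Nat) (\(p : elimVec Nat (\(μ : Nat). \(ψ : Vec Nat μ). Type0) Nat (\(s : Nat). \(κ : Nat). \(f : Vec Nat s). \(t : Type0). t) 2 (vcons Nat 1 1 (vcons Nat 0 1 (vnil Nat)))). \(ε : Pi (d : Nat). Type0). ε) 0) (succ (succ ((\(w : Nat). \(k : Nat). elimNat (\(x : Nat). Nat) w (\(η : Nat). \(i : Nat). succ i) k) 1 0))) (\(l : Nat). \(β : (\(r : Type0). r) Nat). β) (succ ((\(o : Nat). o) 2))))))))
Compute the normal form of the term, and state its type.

normal form:
  refl Nat 8
the term's type:
  Eq Nat 8 8
observation: normalization takes exactly 16 steps under the normal-order strategy.


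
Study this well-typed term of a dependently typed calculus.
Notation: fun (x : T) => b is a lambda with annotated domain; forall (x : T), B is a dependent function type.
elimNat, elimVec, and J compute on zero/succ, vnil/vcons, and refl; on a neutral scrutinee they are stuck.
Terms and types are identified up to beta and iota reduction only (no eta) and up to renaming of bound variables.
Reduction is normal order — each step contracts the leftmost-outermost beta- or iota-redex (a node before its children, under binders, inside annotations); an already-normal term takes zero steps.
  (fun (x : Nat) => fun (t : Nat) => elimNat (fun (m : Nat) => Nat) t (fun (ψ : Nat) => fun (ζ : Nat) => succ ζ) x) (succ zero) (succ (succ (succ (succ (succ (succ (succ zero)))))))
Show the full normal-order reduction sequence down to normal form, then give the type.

reduction (normal order):
  (fun (x : Nat) => fun (t : Nat) => elimNat (fun (m : Nat) => Nat) t (fun (ψ : Nat) => fun (ζ : Nat) => succ ζ) x) (succ zero) (succ (succ (succ (succ (succ (succ (succ zero)))))))
  ~> (fun (x : Nat) => elimNat (fun (t : Nat) => Nat) x (fun (m : Nat) => fun (ψ : Nat) => succ ψ) (succ zero)) (succ (succ (succ (succ (succ (succ (succ zero)))))))
  ~> elimNat (fun (x : Nat) => Nat) (succ (succ (succ (succ (succ (succ (succ zero))))))) (fun (t : Nat) => fun (m : Nat) => succ m) (succ zero)
  ~> (fun (x : Nat) => fun (t : Nat) => succ t) zero (elimNat (fun (m : Nat) => Nat) (succ (succ (succ (succ (succ (succ (succ zero))))))) (fun (ψ : Nat) => fun (ζ : Nat) => succ ζ) zero)
  ~> (fun (x : Nat) => succ x) (elimNat (fun (t : Nat) => Nat) (succ (succ (succ (succ (succ (succ (succ zero))))))) (fun (m : Nat) => fun (ψ : Nat) => succ ψ) zero)
  ~> succ (elimNat (fun (x : Nat) => Nat) (succ (succ (succ (succ (succ (succ (succ zero))))))) (fun (t : Nat) => fun (m : Nat) => succ m) zero)
  ~> succ (succ (succ (succ (succ (succ (succ (succ zero)))))))
type:
  Nat


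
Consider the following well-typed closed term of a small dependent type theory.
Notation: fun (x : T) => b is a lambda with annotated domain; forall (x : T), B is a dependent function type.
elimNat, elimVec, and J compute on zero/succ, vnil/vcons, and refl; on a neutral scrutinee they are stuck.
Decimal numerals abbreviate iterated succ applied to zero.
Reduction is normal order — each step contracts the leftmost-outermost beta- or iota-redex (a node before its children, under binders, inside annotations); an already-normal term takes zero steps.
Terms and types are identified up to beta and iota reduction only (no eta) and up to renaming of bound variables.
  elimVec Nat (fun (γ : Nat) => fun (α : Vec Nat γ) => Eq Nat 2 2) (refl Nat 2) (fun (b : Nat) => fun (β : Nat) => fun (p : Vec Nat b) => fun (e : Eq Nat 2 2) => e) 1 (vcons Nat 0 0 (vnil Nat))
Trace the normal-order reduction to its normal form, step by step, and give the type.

normal-order reduction:
  elimVec Nat (fun (γ : Nat) => fun (α : Vec Nat γ) => Eq Nat 2 2) (refl Nat 2) (fun (b : Nat) => fun (β : Nat) => fun (p : Vec Nat b) => fun (e : Eq Nat 2 2) => e) 1 (vcons Nat 0 0 (vnil Nat))
  ~> (fun (γ : Nat) => fun (α : Nat) => fun (b : Vec Nat γ) => fun (β : Eq Nat 2 2) => β) 0 0 (vnil Nat) (elimVec Nat (fun (p : Nat) => fun (e : Vec Nat p) => Eq Nat 2 2) (refl Nat 2) (fun (τ : Nat) => fun (κ : Nat) => fun (φ : Vec Nat τ) => fun (η : Eq Nat 2 2) => η) 0 (vnil Nat))
  ~> (fun (γ : Nat) => fun (α : Vec Nat 0) => fun (b : Eq Nat 2 2) => b) 0 (vnil Nat) (elimVec Nat (fun (β : Nat) => fun (p : Vec Nat β) => Eq Nat 2 2) (refl Nat 2) (fun (e : Nat) => fun (τ : Nat) => fun (κ : Vec Nat e) => fun (φ : Eq Nat 2 2) => φ) 0 (vnil Nat))
  ~> (fun (γ : Vec Nat 0) => fun (α : Eq Nat 2 2) => α) (vnil Nat) (elimVec Nat (fun (b : Nat) => fun (β : Vec Nat b) => Eq Nat 2 2) (refl Nat 2) (fun (p : Nat) => fun (e : Nat) => fun (τ : Vec Nat p) => fun (κ : Eq Nat 2 2) => κ) 0 (vnil Nat))
  ~> (fun (γ : Eq Nat 2 2) => γ) (elimVec Nat (fun (α : Nat) => fun (b : Vec Nat α) => Eq Nat 2 2) (refl Nat 2) (fun (β : Nat) => fun (p : Nat) => fun (e : Vec Nat β) => fun (τ : Eq Nat 2 2) => τ) 0 (vnil Nat))
  ~> elimVec Nat (fun (γ : Nat) => fun (α : Vec Nat γ) => Eq Nat 2 2) (refl Nat 2) (fun (b : Nat) => fun (β : Nat) => fun (p : Vec Nat b) => fun (e : Eq Nat 2 2) => e) 0 (vnil Nat)
  ~> refl Nat 2
type:
  Eq Nat 2 2


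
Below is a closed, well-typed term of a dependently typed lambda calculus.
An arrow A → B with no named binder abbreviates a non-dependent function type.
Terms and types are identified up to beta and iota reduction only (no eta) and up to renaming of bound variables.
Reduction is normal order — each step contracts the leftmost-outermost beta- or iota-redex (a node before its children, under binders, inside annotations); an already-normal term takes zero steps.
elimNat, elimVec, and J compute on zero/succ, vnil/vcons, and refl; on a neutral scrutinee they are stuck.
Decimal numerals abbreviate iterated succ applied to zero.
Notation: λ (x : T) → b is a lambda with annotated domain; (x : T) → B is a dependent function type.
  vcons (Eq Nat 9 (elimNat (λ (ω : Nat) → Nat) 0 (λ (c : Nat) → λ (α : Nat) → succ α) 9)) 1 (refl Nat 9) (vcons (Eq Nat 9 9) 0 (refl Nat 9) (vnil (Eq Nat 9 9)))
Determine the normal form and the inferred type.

normal form:
  vcons (Eq Nat 9 9) 1 (refl Nat 9) (vcons (Eq Nat 9 9) 0 (refl Nat 9) (vnil (Eq Nat 9 9)))
type:
  Vec (Eq Nat 9 9) 2


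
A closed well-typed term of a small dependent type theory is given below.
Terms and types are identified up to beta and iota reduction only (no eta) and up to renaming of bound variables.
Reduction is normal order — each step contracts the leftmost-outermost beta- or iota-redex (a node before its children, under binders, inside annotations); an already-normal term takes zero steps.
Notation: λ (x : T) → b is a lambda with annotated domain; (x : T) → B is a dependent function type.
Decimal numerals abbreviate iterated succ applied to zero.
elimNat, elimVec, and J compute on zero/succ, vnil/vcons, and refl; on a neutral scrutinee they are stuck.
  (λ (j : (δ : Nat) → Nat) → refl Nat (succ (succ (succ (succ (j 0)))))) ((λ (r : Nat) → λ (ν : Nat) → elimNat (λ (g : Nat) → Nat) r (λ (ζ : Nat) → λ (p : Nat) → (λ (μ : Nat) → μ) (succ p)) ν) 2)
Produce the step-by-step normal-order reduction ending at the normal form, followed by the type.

normal-order reduction sequence:
  (λ (j : (δ : Nat) → Nat) → refl Nat (succ (succ (succ (succ (j 0)))))) ((λ (r : Nat) → λ (ν : Nat) → elimNat (λ (g : Nat) → Nat) r (λ (ζ : Nat) → λ (p : Nat) → (λ (μ : Nat) → μ) (succ p)) ν) 2)
  ~> refl Nat (succ (succ (succ (succ ((λ (j : Nat) → λ (δ : Nat) → elimNat (λ (r : Nat) → Nat) j (λ (ν : Nat) → λ (g : Nat) → (λ (ζ : Nat) → ζ) (succ g)) δ) 2 0)))))
  ~> refl Nat (succ (succ (succ (succ ((λ (j : Nat) → elimNat (λ (δ : Nat) → Nat) 2 (λ (r : Nat) → λ (ν : Nat) → (λ (g : Nat) → g) (succ ν)) j) 0)))))
  ~> refl Nat (succ (succ (succ (succ (elimNat (λ (j : Nat) → Nat) 2 (λ (δ : Nat) → λ (r : Nat) → (λ (ν : Nat) → ν) (succ r)) 0)))))
  ~> refl Nat 6
type:
  Eq Nat 6 6


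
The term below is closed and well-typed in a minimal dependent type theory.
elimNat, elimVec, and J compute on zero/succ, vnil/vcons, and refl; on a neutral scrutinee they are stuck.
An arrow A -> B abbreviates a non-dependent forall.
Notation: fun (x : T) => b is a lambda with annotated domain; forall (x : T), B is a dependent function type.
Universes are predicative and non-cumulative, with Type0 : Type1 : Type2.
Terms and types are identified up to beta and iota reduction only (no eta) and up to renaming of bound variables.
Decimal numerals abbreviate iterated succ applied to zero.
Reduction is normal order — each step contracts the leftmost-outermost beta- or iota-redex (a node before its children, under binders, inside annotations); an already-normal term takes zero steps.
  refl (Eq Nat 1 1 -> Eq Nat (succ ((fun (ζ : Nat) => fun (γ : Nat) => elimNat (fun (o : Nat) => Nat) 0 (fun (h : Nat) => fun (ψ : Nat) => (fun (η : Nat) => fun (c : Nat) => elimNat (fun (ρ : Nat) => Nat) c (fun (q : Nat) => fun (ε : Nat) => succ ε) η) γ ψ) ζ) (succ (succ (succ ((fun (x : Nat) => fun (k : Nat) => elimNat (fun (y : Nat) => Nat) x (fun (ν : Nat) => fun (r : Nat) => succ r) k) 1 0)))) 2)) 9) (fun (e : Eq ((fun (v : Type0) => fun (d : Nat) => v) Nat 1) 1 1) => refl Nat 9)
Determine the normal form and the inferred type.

resulting normal form:
  refl (Eq Nat 1 1 -> Eq Nat 9 9) (fun (ζ : Eq Nat 1 1) => refl Nat 9)
the term's type:
  Eq (Eq Nat 1 1 -> Eq Nat 9 9) (fun (ζ : Eq Nat 1 1) => refl Nat 9) (fun (γ : Eq Nat 1 1) => refl Nat 9)


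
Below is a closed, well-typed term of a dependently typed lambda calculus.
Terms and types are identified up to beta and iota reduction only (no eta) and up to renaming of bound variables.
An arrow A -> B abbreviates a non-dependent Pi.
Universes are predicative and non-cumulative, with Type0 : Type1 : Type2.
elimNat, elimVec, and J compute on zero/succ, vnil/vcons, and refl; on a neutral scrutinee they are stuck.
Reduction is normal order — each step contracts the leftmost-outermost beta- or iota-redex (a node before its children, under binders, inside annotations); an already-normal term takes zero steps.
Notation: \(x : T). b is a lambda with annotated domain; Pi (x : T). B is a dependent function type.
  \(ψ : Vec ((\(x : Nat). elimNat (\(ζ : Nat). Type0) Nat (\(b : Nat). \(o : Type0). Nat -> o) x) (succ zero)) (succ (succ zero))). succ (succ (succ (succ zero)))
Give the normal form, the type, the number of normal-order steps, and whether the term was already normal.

resulting normal form:
  \(ψ : Vec (Nat -> Nat) (succ (succ zero))). succ (succ (succ (succ zero)))
inferred type:
  Vec (Nat -> Nat) (succ (succ zero)) -> Nat
reduction steps (normal order): 5
already normal: no
first redex: a beta-redex


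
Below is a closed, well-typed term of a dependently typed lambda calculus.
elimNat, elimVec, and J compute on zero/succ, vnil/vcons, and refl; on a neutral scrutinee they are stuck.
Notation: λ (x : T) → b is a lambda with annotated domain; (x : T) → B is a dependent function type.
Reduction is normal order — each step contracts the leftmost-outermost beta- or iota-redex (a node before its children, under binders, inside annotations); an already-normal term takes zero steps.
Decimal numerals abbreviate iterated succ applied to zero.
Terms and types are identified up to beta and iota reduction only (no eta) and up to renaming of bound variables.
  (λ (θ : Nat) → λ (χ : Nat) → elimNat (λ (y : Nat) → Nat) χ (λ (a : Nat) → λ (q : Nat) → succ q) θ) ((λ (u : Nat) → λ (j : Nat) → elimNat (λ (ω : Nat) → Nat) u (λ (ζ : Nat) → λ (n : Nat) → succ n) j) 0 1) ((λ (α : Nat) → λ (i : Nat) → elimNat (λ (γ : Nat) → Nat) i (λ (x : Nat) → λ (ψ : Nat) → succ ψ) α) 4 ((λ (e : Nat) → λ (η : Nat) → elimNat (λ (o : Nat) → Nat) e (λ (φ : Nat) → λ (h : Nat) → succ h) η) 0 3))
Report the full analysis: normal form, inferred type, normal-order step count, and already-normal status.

reduced normal form:
  8
the term's type:
  Nat
normal-order step count: 39
started in normal form: no
first redex: a beta-redex


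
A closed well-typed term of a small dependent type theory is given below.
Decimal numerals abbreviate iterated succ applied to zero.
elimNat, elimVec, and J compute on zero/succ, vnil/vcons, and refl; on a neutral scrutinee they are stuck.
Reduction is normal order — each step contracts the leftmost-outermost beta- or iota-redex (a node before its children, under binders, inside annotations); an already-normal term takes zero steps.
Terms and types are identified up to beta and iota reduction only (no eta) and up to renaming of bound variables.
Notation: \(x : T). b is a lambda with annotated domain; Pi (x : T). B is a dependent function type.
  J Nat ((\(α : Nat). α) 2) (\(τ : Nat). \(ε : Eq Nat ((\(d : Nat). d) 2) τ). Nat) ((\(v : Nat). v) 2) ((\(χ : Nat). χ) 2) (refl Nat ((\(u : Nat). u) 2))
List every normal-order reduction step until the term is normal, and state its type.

reduction (normal order):
  J Nat ((\(α : Nat). α) 2) (\(τ : Nat). \(ε : Eq Nat ((\(d : Nat). d) 2) τ). Nat) ((\(v : Nat). v) 2) ((\(χ : Nat). χ) 2) (refl Nat ((\(u : Nat). u) 2))
  ~> (\(α : Nat). α) 2
  ~> 2
the term's type:
  Nat


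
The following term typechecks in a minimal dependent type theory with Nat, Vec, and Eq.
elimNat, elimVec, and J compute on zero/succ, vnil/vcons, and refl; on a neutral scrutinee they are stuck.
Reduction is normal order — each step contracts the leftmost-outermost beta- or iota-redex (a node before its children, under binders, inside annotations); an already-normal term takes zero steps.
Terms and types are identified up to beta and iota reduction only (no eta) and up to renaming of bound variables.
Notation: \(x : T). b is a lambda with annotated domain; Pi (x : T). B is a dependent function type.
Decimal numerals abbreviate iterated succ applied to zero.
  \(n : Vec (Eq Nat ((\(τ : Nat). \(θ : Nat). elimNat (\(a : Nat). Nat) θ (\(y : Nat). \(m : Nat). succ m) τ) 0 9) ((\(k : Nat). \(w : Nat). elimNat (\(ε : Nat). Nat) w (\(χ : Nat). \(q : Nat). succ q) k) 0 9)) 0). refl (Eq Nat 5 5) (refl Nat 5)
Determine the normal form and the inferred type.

normal form:
  \(n : Vec (Eq Nat 9 9) 0). refl (Eq Nat 5 5) (refl Nat 5)
inferred type:
  Pi (n : Vec (Eq Nat 9 9) 0). Eq (Eq Nat 5 5) (refl Nat 5) (refl Nat 5)


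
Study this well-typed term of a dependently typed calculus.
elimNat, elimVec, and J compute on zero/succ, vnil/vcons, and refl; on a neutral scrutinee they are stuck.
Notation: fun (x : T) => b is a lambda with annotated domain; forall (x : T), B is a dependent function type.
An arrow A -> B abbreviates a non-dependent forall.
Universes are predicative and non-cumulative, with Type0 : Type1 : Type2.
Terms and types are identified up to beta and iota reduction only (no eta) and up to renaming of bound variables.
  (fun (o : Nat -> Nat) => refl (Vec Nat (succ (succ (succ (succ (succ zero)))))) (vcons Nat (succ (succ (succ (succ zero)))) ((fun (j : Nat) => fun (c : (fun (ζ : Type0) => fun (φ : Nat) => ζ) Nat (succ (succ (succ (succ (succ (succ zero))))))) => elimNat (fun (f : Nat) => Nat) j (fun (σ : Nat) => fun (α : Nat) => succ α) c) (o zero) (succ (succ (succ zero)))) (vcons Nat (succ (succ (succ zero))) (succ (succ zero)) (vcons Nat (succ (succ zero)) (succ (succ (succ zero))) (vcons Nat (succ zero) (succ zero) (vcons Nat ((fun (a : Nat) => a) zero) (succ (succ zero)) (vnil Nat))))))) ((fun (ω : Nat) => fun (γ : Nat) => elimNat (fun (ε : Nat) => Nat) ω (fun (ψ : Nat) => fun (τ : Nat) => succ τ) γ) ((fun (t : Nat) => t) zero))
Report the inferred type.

inferred type:
  Eq (Vec Nat (succ (succ (succ (succ (succ zero)))))) (vcons Nat (succ (succ (succ (succ zero)))) (succ (succ (succ zero))) (vcons Nat (succ (succ (succ zero))) (succ (succ zero)) (vcons Nat (succ (succ zero)) (succ (succ (succ zero))) (vcons Nat (succ zero) (succ zero) (vcons Nat zero (succ (succ zero)) (vnil Nat)))))) (vcons Nat (succ (succ (succ (succ zero)))) (succ (succ (succ zero))) (vcons Nat (succ (succ (succ zero))) (succ (succ zero)) (vcons Nat (succ (succ zero)) (succ (succ (succ zero))) (vcons Nat (succ zero) (succ zero) (vcons Nat zero (succ (succ zero)) (vnil Nat))))))


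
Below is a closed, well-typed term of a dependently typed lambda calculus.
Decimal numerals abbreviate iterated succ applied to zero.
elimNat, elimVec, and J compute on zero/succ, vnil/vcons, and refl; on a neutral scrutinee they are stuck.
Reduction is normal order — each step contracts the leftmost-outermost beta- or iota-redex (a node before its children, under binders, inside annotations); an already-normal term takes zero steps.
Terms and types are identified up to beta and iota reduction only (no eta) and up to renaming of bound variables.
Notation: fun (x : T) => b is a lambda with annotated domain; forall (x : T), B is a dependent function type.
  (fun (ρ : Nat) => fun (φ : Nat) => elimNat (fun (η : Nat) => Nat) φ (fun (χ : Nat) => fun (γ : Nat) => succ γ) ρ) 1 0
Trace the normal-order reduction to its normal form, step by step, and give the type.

normal-order reduction sequence:
  (fun (ρ : Nat) => fun (φ : Nat) => elimNat (fun (η : Nat) => Nat) φ (fun (χ : Nat) => fun (γ : Nat) => succ γ) ρ) 1 0
  ~> (fun (ρ : Nat) => elimNat (fun (φ : Nat) => Nat) ρ (fun (η : Nat) => fun (χ : Nat) => succ χ) 1) 0
  ~> elimNat (fun (ρ : Nat) => Nat) 0 (fun (φ : Nat) => fun (η : Nat) => succ η) 1
  ~> (fun (ρ : Nat) => fun (φ : Nat) => succ φ) 0 (elimNat (fun (η : Nat) => Nat) 0 (fun (χ : Nat) => fun (γ : Nat) => succ γ) 0)
  ~> (fun (ρ : Nat) => succ ρ) (elimNat (fun (φ : Nat) => Nat) 0 (fun (η : Nat) => fun (χ : Nat) => succ χ) 0)
  ~> succ (elimNat (fun (ρ : Nat) => Nat) 0 (fun (φ : Nat) => fun (η : Nat) => succ η) 0)
  ~> 1
the term's type:
  Nat


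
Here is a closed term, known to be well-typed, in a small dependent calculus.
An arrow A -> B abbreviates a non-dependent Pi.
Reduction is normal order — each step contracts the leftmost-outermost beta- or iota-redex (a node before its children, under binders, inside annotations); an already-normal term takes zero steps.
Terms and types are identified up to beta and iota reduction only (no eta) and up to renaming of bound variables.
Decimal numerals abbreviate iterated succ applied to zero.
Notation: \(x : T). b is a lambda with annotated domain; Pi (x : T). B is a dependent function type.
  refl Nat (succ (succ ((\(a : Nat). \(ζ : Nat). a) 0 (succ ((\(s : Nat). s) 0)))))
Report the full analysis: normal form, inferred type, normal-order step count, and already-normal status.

reduced normal form:
  refl Nat 2
the term's type:
  Eq Nat 2 2
normal-order step count: 2
term was already normal: no
first redex: a beta-redex


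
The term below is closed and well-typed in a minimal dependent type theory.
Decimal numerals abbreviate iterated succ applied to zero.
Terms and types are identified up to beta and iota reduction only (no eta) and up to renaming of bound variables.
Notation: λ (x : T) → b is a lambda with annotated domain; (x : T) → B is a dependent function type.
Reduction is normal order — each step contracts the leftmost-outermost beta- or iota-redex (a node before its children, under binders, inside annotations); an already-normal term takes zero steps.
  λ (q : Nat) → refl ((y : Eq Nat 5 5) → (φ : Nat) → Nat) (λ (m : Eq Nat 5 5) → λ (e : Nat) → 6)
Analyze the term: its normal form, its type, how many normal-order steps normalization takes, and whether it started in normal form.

normal form:
  λ (q : Nat) → refl ((y : Eq Nat 5 5) → (φ : Nat) → Nat) (λ (m : Eq Nat 5 5) → λ (e : Nat) → 6)
the term's type:
  (q : Nat) → Eq ((y : Eq Nat 5 5) → (φ : Nat) → Nat) (λ (m : Eq Nat 5 5) → λ (e : Nat) → 6) (λ (α : Eq Nat 5 5) → λ (i : Nat) → 6)
normal-order step count: 0
already normal: yes


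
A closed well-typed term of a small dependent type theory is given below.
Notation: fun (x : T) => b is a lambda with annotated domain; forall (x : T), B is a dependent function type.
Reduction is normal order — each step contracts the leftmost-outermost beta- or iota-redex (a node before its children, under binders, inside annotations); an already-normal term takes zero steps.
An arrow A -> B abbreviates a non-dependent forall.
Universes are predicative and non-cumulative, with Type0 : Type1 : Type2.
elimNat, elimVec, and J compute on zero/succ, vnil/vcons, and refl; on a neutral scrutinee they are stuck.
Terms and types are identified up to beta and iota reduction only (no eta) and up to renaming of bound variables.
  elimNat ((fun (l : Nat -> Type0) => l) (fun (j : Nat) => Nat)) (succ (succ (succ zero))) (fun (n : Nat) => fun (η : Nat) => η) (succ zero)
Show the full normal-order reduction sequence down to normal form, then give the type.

reduction (normal order):
  elimNat ((fun (l : Nat -> Type0) => l) (fun (j : Nat) => Nat)) (succ (succ (succ zero))) (fun (n : Nat) => fun (η : Nat) => η) (succ zero)
  ~> (fun (l : Nat) => fun (j : Nat) => j) zero (elimNat ((fun (n : Nat -> Type0) => n) (fun (η : Nat) => Nat)) (succ (succ (succ zero))) (fun (β : Nat) => fun (ω : Nat) => ω) zero)
  ~> (fun (l : Nat) => l) (elimNat ((fun (j : Nat -> Type0) => j) (fun (n : Nat) => Nat)) (succ (succ (succ zero))) (fun (η : Nat) => fun (β : Nat) => β) zero)
  ~> elimNat ((fun (l : Nat -> Type0) => l) (fun (j : Nat) => Nat)) (succ (succ (succ zero))) (fun (n : Nat) => fun (η : Nat) => η) zero
  ~> succ (succ (succ zero))
the term's type:
  Nat


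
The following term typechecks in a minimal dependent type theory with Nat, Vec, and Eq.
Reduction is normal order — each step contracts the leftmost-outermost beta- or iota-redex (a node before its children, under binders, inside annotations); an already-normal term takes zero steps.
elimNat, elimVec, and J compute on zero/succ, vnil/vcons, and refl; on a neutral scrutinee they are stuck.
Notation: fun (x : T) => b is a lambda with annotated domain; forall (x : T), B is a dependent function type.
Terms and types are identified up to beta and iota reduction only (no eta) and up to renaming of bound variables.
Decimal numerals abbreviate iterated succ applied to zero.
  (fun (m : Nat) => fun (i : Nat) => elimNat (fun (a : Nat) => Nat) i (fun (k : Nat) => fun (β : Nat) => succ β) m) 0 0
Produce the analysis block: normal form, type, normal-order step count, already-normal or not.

resulting normal form:
  0
the term's type:
  Nat
reduction steps (normal order): 3
started in normal form: no
first redex: a beta-redex


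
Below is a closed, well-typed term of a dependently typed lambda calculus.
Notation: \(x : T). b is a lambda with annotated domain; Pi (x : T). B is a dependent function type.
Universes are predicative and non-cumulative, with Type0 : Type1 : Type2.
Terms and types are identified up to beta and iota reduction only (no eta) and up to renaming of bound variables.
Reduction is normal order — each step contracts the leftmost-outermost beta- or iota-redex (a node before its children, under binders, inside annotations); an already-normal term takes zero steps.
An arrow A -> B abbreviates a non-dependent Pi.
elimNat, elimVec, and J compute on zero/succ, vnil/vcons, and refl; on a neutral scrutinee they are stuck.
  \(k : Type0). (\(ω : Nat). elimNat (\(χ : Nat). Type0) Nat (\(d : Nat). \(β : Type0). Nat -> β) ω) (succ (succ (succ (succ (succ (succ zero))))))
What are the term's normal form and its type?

reduced normal form:
  \(k : Type0). Nat -> Nat -> Nat -> Nat -> Nat -> Nat -> Nat
type:
  Type0 -> Type0


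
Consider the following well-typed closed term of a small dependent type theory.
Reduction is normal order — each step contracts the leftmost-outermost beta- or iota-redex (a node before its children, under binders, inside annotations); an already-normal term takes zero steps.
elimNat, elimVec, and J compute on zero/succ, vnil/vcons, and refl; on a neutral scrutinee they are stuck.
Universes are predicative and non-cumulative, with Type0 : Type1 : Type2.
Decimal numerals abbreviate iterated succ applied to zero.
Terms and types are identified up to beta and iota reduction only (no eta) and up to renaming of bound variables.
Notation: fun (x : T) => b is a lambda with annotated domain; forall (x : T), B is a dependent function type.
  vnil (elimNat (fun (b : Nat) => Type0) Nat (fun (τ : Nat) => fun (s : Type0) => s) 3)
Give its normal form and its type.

reduced normal form:
  vnil Nat
the term's type:
  Vec Nat 0


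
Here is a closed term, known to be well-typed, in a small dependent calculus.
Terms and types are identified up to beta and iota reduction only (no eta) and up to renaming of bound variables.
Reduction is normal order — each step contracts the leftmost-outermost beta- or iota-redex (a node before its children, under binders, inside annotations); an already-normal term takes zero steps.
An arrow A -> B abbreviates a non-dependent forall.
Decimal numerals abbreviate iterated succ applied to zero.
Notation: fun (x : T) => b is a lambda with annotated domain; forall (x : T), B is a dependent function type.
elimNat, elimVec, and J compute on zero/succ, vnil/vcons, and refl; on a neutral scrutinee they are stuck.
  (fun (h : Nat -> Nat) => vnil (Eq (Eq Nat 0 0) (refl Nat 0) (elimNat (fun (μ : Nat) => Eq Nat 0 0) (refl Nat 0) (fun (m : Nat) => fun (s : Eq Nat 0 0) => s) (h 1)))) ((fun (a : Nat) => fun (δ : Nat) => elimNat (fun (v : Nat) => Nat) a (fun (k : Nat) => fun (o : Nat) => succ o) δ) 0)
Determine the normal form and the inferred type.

normal form:
  vnil (Eq (Eq Nat 0 0) (refl Nat 0) (refl Nat 0))
inferred type:
  Vec (Eq (Eq Nat 0 0) (refl Nat 0) (refl Nat 0)) 0
observation: reduction starts at a beta-redex, and 11 normal-order steps reach the normal form.


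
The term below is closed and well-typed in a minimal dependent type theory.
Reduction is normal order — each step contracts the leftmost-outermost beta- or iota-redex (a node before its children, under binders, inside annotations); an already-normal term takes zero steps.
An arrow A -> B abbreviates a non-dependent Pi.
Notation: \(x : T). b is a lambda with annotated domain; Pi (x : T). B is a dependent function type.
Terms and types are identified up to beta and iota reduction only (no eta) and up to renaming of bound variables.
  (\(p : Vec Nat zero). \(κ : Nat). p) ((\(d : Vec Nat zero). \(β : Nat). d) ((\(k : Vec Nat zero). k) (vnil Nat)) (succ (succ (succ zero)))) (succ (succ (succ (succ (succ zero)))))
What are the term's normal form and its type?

resulting normal form:
  vnil Nat
inferred type:
  Vec Nat zero


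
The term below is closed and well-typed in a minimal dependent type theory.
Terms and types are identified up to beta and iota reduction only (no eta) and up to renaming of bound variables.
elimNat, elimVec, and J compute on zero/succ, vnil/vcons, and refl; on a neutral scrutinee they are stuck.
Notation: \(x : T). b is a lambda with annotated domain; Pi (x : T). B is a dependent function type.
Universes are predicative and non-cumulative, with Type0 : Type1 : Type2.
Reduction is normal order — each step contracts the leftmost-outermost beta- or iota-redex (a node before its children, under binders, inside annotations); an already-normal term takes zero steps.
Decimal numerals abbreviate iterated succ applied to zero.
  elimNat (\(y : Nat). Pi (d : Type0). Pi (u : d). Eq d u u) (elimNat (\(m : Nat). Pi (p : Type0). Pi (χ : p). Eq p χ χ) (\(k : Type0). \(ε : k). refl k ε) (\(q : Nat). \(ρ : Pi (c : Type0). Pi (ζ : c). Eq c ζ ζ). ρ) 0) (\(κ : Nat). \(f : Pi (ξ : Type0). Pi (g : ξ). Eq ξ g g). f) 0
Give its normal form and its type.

reduced normal form:
  \(y : Type0). \(d : y). refl y d
inferred type:
  Pi (y : Type0). Pi (d : y). Eq y d d


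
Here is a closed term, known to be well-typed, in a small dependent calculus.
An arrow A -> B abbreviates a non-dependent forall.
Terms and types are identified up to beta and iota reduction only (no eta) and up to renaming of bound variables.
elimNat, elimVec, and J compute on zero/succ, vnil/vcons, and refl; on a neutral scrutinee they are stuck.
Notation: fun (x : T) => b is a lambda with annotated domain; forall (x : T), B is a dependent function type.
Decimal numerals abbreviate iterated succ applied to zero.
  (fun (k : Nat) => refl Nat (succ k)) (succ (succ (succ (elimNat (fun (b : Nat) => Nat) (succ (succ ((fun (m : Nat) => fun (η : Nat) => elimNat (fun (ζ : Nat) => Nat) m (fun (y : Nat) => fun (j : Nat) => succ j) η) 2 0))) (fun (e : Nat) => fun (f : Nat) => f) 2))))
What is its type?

inferred type:
  Eq Nat 8 8


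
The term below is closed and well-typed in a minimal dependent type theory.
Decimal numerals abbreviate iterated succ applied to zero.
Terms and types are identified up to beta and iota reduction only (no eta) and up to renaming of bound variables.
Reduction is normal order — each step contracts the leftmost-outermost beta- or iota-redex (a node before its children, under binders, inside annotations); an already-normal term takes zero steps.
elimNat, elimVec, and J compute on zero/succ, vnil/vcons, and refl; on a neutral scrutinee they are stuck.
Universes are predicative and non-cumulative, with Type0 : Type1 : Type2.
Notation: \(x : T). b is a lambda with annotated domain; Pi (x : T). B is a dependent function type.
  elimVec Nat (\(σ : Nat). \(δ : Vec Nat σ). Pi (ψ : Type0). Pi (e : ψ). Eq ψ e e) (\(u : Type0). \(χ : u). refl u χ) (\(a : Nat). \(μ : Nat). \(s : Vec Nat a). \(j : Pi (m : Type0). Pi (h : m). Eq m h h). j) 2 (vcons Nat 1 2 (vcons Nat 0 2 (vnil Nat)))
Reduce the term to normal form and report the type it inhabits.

resulting normal form:
  \(σ : Type0). \(δ : σ). refl σ δ
inferred type:
  Pi (σ : Type0). Pi (δ : σ). Eq σ δ δ
observation: 11 normal-order steps separate the term from its normal form.


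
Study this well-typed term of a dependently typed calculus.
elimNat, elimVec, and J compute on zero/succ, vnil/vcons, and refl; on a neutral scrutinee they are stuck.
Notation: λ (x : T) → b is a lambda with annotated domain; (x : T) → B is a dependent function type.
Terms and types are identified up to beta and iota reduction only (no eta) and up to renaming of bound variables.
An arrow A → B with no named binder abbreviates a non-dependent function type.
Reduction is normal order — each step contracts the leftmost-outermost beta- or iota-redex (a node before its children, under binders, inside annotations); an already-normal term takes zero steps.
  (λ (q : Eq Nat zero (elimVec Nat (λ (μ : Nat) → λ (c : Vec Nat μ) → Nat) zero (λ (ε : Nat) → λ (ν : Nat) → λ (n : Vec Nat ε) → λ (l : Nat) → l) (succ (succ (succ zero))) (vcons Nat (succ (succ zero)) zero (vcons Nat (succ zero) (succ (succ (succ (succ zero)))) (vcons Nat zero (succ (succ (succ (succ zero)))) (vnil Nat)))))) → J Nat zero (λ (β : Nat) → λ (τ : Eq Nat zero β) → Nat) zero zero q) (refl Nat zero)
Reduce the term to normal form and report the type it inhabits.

normal form:
  zero
the term's type:
  Nat
observation: 2 normal-order steps separate the term from its normal form.


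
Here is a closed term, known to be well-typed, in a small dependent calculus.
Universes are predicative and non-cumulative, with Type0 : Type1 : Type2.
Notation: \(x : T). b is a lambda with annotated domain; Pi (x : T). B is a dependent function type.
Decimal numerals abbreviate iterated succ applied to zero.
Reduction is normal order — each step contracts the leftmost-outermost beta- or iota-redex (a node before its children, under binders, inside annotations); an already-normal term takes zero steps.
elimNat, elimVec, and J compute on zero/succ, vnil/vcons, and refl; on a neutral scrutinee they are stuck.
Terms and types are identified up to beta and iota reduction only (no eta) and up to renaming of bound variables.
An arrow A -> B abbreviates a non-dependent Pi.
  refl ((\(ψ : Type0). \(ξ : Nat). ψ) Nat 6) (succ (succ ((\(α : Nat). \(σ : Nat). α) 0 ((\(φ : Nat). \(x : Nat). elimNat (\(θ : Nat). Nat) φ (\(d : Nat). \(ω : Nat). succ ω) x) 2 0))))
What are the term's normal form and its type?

resulting normal form:
  refl Nat 2
the term's type:
  Eq Nat 2 2


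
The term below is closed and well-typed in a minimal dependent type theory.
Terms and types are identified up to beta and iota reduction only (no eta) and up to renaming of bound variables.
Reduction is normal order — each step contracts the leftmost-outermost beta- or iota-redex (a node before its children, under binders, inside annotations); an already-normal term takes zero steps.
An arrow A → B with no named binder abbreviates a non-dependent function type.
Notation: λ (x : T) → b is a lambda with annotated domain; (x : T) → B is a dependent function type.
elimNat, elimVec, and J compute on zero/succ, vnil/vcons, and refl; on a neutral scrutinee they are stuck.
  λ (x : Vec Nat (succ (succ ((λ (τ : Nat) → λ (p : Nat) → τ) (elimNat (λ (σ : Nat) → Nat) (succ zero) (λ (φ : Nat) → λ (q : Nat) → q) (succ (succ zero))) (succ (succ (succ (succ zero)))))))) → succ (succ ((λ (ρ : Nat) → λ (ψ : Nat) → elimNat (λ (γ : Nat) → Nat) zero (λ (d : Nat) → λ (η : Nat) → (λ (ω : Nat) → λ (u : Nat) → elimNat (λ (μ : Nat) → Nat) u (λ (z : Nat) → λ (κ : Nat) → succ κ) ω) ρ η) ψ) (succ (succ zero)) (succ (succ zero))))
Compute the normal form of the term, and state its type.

resulting normal form:
  λ (x : Vec Nat (succ (succ (succ zero)))) → succ (succ (succ (succ (succ (succ zero)))))
the term's type:
  Vec Nat (succ (succ (succ zero))) → Nat
observation: the leftmost-outermost redex is a beta-redex, and normalization takes 36 steps.


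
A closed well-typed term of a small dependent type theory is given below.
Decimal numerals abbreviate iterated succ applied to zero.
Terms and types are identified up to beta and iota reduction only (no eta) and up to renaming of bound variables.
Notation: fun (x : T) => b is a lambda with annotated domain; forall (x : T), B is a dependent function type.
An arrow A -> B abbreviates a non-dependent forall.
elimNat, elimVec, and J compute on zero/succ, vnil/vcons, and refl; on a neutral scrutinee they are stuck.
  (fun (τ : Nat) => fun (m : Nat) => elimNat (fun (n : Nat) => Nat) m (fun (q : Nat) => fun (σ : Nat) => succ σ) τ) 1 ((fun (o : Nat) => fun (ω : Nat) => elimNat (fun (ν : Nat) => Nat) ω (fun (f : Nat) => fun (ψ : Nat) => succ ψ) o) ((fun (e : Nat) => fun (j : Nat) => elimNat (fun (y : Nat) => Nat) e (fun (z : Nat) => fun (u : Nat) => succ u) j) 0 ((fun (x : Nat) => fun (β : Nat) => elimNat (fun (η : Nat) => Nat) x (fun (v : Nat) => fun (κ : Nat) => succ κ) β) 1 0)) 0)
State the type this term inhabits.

the term's type:
  Nat


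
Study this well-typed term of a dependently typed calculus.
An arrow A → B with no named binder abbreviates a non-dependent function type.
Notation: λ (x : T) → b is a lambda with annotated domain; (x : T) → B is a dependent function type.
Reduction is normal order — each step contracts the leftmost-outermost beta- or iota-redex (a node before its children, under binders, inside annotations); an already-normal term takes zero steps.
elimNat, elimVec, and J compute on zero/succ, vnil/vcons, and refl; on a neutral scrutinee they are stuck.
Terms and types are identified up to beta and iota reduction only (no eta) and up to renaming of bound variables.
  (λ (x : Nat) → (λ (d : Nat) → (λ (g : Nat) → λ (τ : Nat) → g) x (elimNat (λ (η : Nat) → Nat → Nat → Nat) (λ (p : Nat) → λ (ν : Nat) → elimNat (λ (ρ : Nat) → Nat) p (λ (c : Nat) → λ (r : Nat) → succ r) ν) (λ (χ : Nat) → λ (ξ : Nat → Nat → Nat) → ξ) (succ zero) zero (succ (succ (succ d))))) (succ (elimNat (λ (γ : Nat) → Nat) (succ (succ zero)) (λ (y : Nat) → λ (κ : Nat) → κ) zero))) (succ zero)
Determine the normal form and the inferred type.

reduced normal form:
  succ zero
the term's type:
  Nat
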